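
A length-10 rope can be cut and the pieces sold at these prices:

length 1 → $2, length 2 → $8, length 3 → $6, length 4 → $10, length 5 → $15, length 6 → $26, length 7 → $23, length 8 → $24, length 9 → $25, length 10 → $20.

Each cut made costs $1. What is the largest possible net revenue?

40

Build v[k] bottom-up: v[k] = max over allowed piece i of (p[i] + v[k−i]) − 1 per cut.
v[1] = 2
v[2] = max(2+2-1, 8+0) = 8
v[3] = max(2+8-1, 8+2-1, 6+0) = 9
v[4] = max(2+9-1, 8+8-1, 6+2-1, 10+0) = 15
v[5] = max(2+15-1, 8+9-1, 6+8-1, 10+2-1, 15+0) = 16
v[6] = max(2+16-1, 8+15-1, 6+9-1, 10+8-1, 15+2-1, 26+0) = 26
v[7] = max(2+26-1, 8+16-1, 6+15-1, …, 26+2-1, 23+0) = 27
v[8] = max(2+27-1, 8+26-1, 6+16-1, …, 23+2-1, 24+0) = 33
v[9] = max(2+33-1, 8+27-1, 6+26-1, …, 24+2-1, 25+0) = 34
v[10] = max(2+34-1, 8+33-1, 6+27-1, …, 25+2-1, 20+0) = 40
One optimal plan: pieces 6 + 2 + 2 (2 cuts) → $42 − $2 = $40.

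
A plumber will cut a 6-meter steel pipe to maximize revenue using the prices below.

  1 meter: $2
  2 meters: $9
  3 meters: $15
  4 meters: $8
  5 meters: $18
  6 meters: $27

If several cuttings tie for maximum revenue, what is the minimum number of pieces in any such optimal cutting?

Consider every possible first cut. r[k] is the best of p[i]+r[k−i] over all sellable i≤k.
r[1] = 2
r[2] = 9
r[3] = 15
r[4] = 18  (first piece 2, then r[2]=9)
r[5] = 24  (first piece 2, then r[3]=15)
r[6] = 30  (first piece 3, then r[3]=15)
Maximum revenue is $30.
Now minimize piece count subject to staying optimal: for each k, pieces[k] = 1 + min over i with p[i]+r[k−i]=r[k] of pieces[k−i].
pieces[3] = 1
pieces[4] = 2
pieces[5] = 2
pieces[6] = 2

2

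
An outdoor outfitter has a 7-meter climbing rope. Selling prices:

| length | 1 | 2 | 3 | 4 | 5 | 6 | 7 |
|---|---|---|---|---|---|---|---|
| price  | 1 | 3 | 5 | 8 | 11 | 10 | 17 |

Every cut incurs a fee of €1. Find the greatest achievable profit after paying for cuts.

17

Let r[k] be the best obtainable value from length k. For each k, try every first piece i and keep the best of price[i] + r[k−i] minus the 1 cut fee when i<k.
r[1] = 1
r[2] = max(1+1-1, 3+0) = 3
r[3] = max(1+3-1, 3+1-1, 5+0) = 5
r[4] = max(1+5-1, 3+3-1, 5+1-1, 8+0) = 8
r[5] = max(1+8-1, 3+5-1, 5+3-1, 8+1-1, 11+0) = 11
r[6] = max(1+11-1, 3+8-1, 5+5-1, 8+3-1, 11+1-1, 10+0) = 11
r[7] = max(1+11-1, 3+11-1, 5+8-1, …, 10+1-1, 17+0) = 17
Best is to make no cuts and sell whole for €17.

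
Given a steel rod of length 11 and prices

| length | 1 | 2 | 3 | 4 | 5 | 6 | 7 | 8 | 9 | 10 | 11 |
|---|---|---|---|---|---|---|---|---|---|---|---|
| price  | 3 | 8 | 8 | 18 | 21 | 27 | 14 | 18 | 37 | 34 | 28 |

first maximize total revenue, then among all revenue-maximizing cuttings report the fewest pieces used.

2

Let r[k] be the best obtainable value from length k. For each k, try every first piece i and keep the best of price[i] + r[k−i].
r[1] = 3
r[2] = max(3+3, 8+0) = 8
r[3] = max(3+8, 8+3, 8+0) = 11
r[4] = max(3+11, 8+8, 8+3, 18+0) = 18
r[5] = max(3+18, 8+11, 8+8, 18+3, 21+0) = 21
r[6] = max(3+21, 8+18, 8+11, 18+8, 21+3, 27+0) = 27
r[7] = max(3+27, 8+21, 8+18, …, 27+3, 14+0) = 30
r[8] = max(3+30, 8+27, 8+21, …, 14+3, 18+0) = 36
r[9] = max(3+36, 8+30, 8+27, …, 18+3, 37+0) = 39
r[10] = max(3+39, 8+36, 8+30, …, 37+3, 34+0) = 45
r[11] = max(3+45, 8+39, 8+36, …, 34+3, 28+0) = 48
Maximum revenue is $48.
Now minimize piece count subject to staying optimal: for each k, pieces[k] = 1 + min over i with p[i]+r[k−i]=r[k] of pieces[k−i].
pieces[8] = 2
pieces[9] = 2
pieces[10] = 2
pieces[11] = 2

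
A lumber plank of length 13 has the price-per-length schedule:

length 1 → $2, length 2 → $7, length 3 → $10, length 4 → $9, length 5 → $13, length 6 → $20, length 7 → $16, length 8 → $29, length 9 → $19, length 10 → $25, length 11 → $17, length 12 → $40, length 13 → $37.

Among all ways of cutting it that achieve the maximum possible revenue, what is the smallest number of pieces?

Let r[k] be the best obtainable value from length k. For each k, try every first piece i and keep the best of price[i] + r[k−i].
r[1] = 2
r[2] = 7
r[3] = 10
r[4] = 14  (first piece 2, then r[2]=7)
r[5] = 17  (first piece 2, then r[3]=10)
r[6] = 21  (first piece 2, then r[4]=14)
r[7] = 24  (first piece 2, then r[5]=17)
r[8] = 29
r[9] = 31  (first piece 1, then r[8]=29)
r[10] = 36  (first piece 2, then r[8]=29)
r[11] = 39  (first piece 3, then r[8]=29)
r[12] = 43  (first piece 2, then r[10]=36)
r[13] = 46  (first piece 2, then r[11]=39)
Maximum revenue is $46.
Now minimize piece count subject to staying optimal: for each k, pieces[k] = 1 + min over i with p[i]+r[k−i]=r[k] of pieces[k−i].
pieces[10] = 2
pieces[11] = 2
pieces[12] = 3
pieces[13] = 3

3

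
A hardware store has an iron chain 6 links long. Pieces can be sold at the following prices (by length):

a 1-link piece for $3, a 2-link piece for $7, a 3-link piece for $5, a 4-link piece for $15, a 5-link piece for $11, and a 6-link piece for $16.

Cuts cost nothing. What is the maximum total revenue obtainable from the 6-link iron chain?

Consider every possible first cut. r[k] is the best of p[i]+r[k−i] over all sellable i≤k.
r[1] = 3
r[2] = 7
r[3] = 10  (first piece 1, then r[2]=7)
r[4] = 15
r[5] = 18  (first piece 1, then r[4]=15)
r[6] = 22  (first piece 2, then r[4]=15)
One optimal cutting: 4 + 2 → $15 + $7 = $22.

22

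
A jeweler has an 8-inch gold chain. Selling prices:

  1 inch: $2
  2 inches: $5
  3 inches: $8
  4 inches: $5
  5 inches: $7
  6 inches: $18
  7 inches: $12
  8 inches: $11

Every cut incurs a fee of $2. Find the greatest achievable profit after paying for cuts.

21

Let v[k] be the best obtainable value from length k. For each k, try every first piece i and keep the best of price[i] + v[k−i] minus the 2 cut fee when i<k.
v[1] = 2
v[2] = 5
v[3] = 8
v[4] = 8  (first piece 1, then v[3]=8)
v[5] = 11  (first piece 2, then v[3]=8)
v[6] = 18
v[7] = 18  (first piece 1, then v[6]=18)
v[8] = 21  (first piece 2, then v[6]=18)
One optimal plan: pieces 6 + 2 (1 cut) → $23 − $2 = $21.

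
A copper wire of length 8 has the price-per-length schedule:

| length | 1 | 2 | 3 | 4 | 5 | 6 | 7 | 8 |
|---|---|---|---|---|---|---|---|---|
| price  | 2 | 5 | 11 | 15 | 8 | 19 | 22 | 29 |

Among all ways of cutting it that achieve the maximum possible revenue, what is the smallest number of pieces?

Build r[k] bottom-up: r[k] = max over allowed piece i of (p[i] + r[k−i]).
r[1] = 2
r[2] = 5
r[3] = 11
r[4] = 15
r[5] = 17  (first piece 1, then r[4]=15)
r[6] = 22  (first piece 3, then r[3]=11)
r[7] = 26  (first piece 3, then r[4]=15)
r[8] = 30  (first piece 4, then r[4]=15)
Maximum revenue is €30.
Now minimize piece count subject to staying optimal: for each k, pieces[k] = 1 + min over i with p[i]+r[k−i]=r[k] of pieces[k−i].
pieces[5] = 2
pieces[6] = 2
pieces[7] = 2
pieces[8] = 2

2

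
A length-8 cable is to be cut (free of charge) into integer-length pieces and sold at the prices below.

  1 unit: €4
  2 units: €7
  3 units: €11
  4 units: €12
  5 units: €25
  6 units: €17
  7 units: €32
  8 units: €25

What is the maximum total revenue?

Consider every possible first cut. best[k] is the best of p[i]+best[k−i] over all sellable i≤k.
best[1] = 4
best[2] = max(4+4, 7+0) = 8
best[3] = max(4+8, 7+4, 11+0) = 12
best[4] = max(4+12, 7+8, 11+4, 12+0) = 16
best[5] = max(4+16, 7+12, 11+8, 12+4, 25+0) = 25
best[6] = max(4+25, 7+16, 11+12, 12+8, 25+4, 17+0) = 29
best[7] = max(4+29, 7+25, 11+16, …, 17+4, 32+0) = 33
best[8] = max(4+33, 7+29, 11+25, …, 32+4, 25+0) = 37
One optimal cutting: 5 + 1 + 1 + 1 → €25 + €4 + €4 + €4 = €37.

37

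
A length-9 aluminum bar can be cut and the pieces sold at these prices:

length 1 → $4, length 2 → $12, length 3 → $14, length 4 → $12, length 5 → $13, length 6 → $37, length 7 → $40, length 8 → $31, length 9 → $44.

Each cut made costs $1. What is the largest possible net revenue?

Let net[k] be the best obtainable value from length k. For each k, try every first piece i and keep the best of price[i] + net[k−i] minus the 1 cut fee when i<k.
net[1] = 4
net[2] = max(4+4-1, 12+0) = 12
net[3] = max(4+12-1, 12+4-1, 14+0) = 15
net[4] = max(4+15-1, 12+12-1, 14+4-1, 12+0) = 23
net[5] = max(4+23-1, 12+15-1, 14+12-1, 12+4-1, 13+0) = 26
net[6] = max(4+26-1, 12+23-1, 14+15-1, 12+12-1, 13+4-1, 37+0) = 37
net[7] = max(4+37-1, 12+26-1, 14+23-1, …, 37+4-1, 40+0) = 40
net[8] = max(4+40-1, 12+37-1, 14+26-1, …, 40+4-1, 31+0) = 48
net[9] = max(4+48-1, 12+40-1, 14+37-1, …, 31+4-1, 44+0) = 51
One optimal plan: pieces 6 + 2 + 1 (2 cuts) → $53 − $2 = $51.

51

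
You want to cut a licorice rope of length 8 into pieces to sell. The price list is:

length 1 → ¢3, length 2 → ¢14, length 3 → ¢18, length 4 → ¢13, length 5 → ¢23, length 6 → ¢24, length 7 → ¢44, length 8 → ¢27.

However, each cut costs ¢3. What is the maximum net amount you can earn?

Consider every possible first cut. net[k] is the best of p[i]+net[k−i] over all sellable i≤k, charging 3 whenever i<k.
net[1] = 3
net[2] = 14
net[3] = 18
net[4] = 25  (first piece 2, then net[2]=14)
net[5] = 29  (first piece 2, then net[3]=18)
net[6] = 36  (first piece 2, then net[4]=25)
net[7] = 44
net[8] = 47  (first piece 2, then net[6]=36)
One optimal plan: pieces 2 + 2 + 2 + 2 (3 cuts) → ¢56 − ¢9 = ¢47.

47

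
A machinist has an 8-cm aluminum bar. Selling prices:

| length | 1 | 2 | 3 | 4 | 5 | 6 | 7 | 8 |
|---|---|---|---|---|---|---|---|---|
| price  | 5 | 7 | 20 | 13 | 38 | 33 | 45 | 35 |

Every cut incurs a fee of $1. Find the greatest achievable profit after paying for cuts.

Consider every possible first cut. v[k] is the best of p[i]+v[k−i] over all sellable i≤k, charging 1 whenever i<k.
v[1] = 5
v[2] = max(5+5-1, 7+0) = 9
v[3] = max(5+9-1, 7+5-1, 20+0) = 20
v[4] = max(5+20-1, 7+9-1, 20+5-1, 13+0) = 24
v[5] = max(5+24-1, 7+20-1, 20+9-1, 13+5-1, 38+0) = 38
v[6] = max(5+38-1, 7+24-1, 20+20-1, 13+9-1, 38+5-1, 33+0) = 42
v[7] = max(5+42-1, 7+38-1, 20+24-1, …, 33+5-1, 45+0) = 46
v[8] = max(5+46-1, 7+42-1, 20+38-1, …, 45+5-1, 35+0) = 57
One optimal plan: pieces 5 + 3 (1 cut) → $58 − $1 = $57.

57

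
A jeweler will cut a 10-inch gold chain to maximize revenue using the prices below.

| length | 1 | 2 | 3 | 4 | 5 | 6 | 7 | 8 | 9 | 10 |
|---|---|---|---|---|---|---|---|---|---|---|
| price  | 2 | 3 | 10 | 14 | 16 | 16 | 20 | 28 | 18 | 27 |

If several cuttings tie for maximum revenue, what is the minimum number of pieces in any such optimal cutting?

Consider every possible first cut. r[k] is the best of p[i]+r[k−i] over all sellable i≤k.
r[1] = 2
r[2] = 4  (first piece 1, then r[1]=2)
r[3] = 10
r[4] = 14
r[5] = 16  (first piece 1, then r[4]=14)
r[6] = 20  (first piece 3, then r[3]=10)
r[7] = 24  (first piece 3, then r[4]=14)
r[8] = 28  (first piece 4, then r[4]=14)
r[9] = 30  (first piece 1, then r[8]=28)
r[10] = 34  (first piece 3, then r[7]=24)
Maximum revenue is $34.
Now minimize piece count subject to staying optimal: for each k, pieces[k] = 1 + min over i with p[i]+r[k−i]=r[k] of pieces[k−i].
pieces[7] = 2
pieces[8] = 1
pieces[9] = 2
pieces[10] = 3

3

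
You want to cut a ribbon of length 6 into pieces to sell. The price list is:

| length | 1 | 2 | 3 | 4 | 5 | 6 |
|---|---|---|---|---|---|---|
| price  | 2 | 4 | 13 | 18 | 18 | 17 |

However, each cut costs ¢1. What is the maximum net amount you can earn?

25

Build net[k] bottom-up: net[k] = max over allowed piece i of (p[i] + net[k−i]) − 1 per cut.
net[1] = 2
net[2] = max(2+2-1, 4+0) = 4
net[3] = max(2+4-1, 4+2-1, 13+0) = 13
net[4] = max(2+13-1, 4+4-1, 13+2-1, 18+0) = 18
net[5] = max(2+18-1, 4+13-1, 13+4-1, 18+2-1, 18+0) = 19
net[6] = max(2+19-1, 4+18-1, 13+13-1, 18+4-1, 18+2-1, 17+0) = 25
One optimal plan: pieces 3 + 3 (1 cut) → ¢26 − ¢1 = ¢25.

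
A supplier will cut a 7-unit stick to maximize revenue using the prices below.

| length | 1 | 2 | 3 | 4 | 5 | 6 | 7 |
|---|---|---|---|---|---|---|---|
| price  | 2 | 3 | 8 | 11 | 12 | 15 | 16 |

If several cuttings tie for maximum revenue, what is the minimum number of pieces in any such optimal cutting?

2

Let r[k] be the best obtainable value from length k. For each k, try every first piece i and keep the best of price[i] + r[k−i].
r[1] = 2
r[2] = 4  (first piece 1, then r[1]=2)
r[3] = 8
r[4] = 11
r[5] = 13  (first piece 1, then r[4]=11)
r[6] = 16  (first piece 3, then r[3]=8)
r[7] = 19  (first piece 3, then r[4]=11)
Maximum revenue is 19.
Now minimize piece count subject to staying optimal: for each k, pieces[k] = 1 + min over i with p[i]+r[k−i]=r[k] of pieces[k−i].
pieces[4] = 1
pieces[5] = 2
pieces[6] = 2
pieces[7] = 2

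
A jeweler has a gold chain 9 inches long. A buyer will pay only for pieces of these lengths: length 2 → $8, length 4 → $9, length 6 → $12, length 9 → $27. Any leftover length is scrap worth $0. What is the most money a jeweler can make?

Consider every possible first cut. best[k] is the best of p[i]+best[k−i] over all sellable i≤k.
best[1] = 0
best[2] = 8
best[3] = 8
best[4] = max(8+8, 9+0) = 16
best[5] = max(8+8, 9+0) = 16
best[6] = max(8+16, 9+8, 12+0) = 24
best[7] = max(8+16, 9+8, 12+0) = 24
best[8] = max(8+24, 9+16, 12+8) = 32
best[9] = max(8+24, 9+16, 12+8, 27+0) = 32
One optimal cutting: pieces 2 + 2 + 2 + 2 with 1 inch of scrap → $32.

32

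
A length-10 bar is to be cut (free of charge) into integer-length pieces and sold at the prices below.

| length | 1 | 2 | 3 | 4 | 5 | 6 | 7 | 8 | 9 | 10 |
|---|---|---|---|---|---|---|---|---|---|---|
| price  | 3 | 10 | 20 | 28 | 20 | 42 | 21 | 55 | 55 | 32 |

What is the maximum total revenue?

70

Consider every possible first cut. r[k] is the best of p[i]+r[k−i] over all sellable i≤k.
r[1] = 3
r[2] = max(3+3, 10+0) = 10
r[3] = max(3+10, 10+3, 20+0) = 20
r[4] = max(3+20, 10+10, 20+3, 28+0) = 28
r[5] = max(3+28, 10+20, 20+10, 28+3, 20+0) = 31
r[6] = max(3+31, 10+28, 20+20, 28+10, 20+3, 42+0) = 42
r[7] = max(3+42, 10+31, 20+28, …, 42+3, 21+0) = 48
r[8] = max(3+48, 10+42, 20+31, …, 21+3, 55+0) = 56
r[9] = max(3+56, 10+48, 20+42, …, 55+3, 55+0) = 62
r[10] = max(3+62, 10+56, 20+48, …, 55+3, 32+0) = 70
One optimal cutting: 6 + 4 → $42 + $28 = $70.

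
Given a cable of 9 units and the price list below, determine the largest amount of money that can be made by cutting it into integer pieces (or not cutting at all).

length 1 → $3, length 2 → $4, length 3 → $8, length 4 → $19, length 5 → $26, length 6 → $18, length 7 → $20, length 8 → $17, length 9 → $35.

45

Consider every possible first cut. v[k] is the best of p[i]+v[k−i] over all sellable i≤k.
v[1] = 3
v[2] = max(3+3, 4+0) = 6
v[3] = max(3+6, 4+3, 8+0) = 9
v[4] = max(3+9, 4+6, 8+3, 19+0) = 19
v[5] = max(3+19, 4+9, 8+6, 19+3, 26+0) = 26
v[6] = max(3+26, 4+19, 8+9, 19+6, 26+3, 18+0) = 29
v[7] = max(3+29, 4+26, 8+19, …, 18+3, 20+0) = 32
v[8] = max(3+32, 4+29, 8+26, …, 20+3, 17+0) = 38
v[9] = max(3+38, 4+32, 8+29, …, 17+3, 35+0) = 45
One optimal cutting: 5 + 4 → $26 + $19 = $45.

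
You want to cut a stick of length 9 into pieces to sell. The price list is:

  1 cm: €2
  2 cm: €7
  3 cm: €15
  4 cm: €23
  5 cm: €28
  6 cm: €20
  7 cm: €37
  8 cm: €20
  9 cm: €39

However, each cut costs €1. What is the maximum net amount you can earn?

50

Build v[k] bottom-up: v[k] = max over allowed piece i of (p[i] + v[k−i]) − 1 per cut.
v[1] = 2
v[2] = max(2+2-1, 7+0) = 7
v[3] = max(2+7-1, 7+2-1, 15+0) = 15
v[4] = max(2+15-1, 7+7-1, 15+2-1, 23+0) = 23
v[5] = max(2+23-1, 7+15-1, 15+7-1, 23+2-1, 28+0) = 28
v[6] = max(2+28-1, 7+23-1, 15+15-1, 23+7-1, 28+2-1, 20+0) = 29
v[7] = max(2+29-1, 7+28-1, 15+23-1, …, 20+2-1, 37+0) = 37
v[8] = max(2+37-1, 7+29-1, 15+28-1, …, 37+2-1, 20+0) = 45
v[9] = max(2+45-1, 7+37-1, 15+29-1, …, 20+2-1, 39+0) = 50
One optimal plan: pieces 5 + 4 (1 cut) → €51 − €1 = €50.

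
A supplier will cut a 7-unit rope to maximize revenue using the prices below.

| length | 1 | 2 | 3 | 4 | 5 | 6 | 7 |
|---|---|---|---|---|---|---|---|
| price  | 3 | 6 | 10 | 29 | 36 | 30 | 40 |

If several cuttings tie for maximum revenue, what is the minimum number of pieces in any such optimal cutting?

Build r[k] bottom-up: r[k] = max over allowed piece i of (p[i] + r[k−i]).
r[1] = 3
r[2] = 6  (first piece 1, then r[1]=3)
r[3] = 10
r[4] = 29
r[5] = 36
r[6] = 39  (first piece 1, then r[5]=36)
r[7] = 42  (first piece 1, then r[6]=39)
Maximum revenue is 42.
Now minimize piece count subject to staying optimal: for each k, pieces[k] = 1 + min over i with p[i]+r[k−i]=r[k] of pieces[k−i].
pieces[4] = 1
pieces[5] = 1
pieces[6] = 2
pieces[7] = 2

2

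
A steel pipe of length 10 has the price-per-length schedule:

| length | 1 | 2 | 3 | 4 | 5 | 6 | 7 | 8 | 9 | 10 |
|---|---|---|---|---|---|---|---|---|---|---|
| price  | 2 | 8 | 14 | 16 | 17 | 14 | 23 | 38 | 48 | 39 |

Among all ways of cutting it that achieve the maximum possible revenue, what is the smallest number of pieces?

Let r[k] be the best obtainable value from length k. For each k, try every first piece i and keep the best of price[i] + r[k−i].
r[1] = 2
r[2] = max(2+2, 8+0) = 8
r[3] = max(2+8, 8+2, 14+0) = 14
r[4] = max(2+14, 8+8, 14+2, 16+0) = 16
r[5] = max(2+16, 8+14, 14+8, 16+2, 17+0) = 22
r[6] = max(2+22, 8+16, 14+14, 16+8, 17+2, 14+0) = 28
r[7] = max(2+28, 8+22, 14+16, …, 14+2, 23+0) = 30
r[8] = max(2+30, 8+28, 14+22, …, 23+2, 38+0) = 38
r[9] = max(2+38, 8+30, 14+28, …, 38+2, 48+0) = 48
r[10] = max(2+48, 8+38, 14+30, …, 48+2, 39+0) = 50
Maximum revenue is $50.
Now minimize piece count subject to staying optimal: for each k, pieces[k] = 1 + min over i with p[i]+r[k−i]=r[k] of pieces[k−i].
pieces[7] = 2
pieces[8] = 1
pieces[9] = 1
pieces[10] = 2

2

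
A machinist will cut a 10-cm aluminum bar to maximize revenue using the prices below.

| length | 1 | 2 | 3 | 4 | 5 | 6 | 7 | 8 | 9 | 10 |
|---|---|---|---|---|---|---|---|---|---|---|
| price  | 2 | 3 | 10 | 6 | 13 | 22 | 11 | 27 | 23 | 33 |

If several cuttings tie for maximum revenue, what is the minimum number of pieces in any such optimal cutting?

Build r[k] bottom-up: r[k] = max over allowed piece i of (p[i] + r[k−i]).
r[1] = 2
r[2] = 4  (first piece 1, then r[1]=2)
r[3] = 10
r[4] = 12  (first piece 1, then r[3]=10)
r[5] = 14  (first piece 1, then r[4]=12)
r[6] = 22
r[7] = 24  (first piece 1, then r[6]=22)
r[8] = 27
r[9] = 32  (first piece 3, then r[6]=22)
r[10] = 34  (first piece 1, then r[9]=32)
Maximum revenue is $34.
Now minimize piece count subject to staying optimal: for each k, pieces[k] = 1 + min over i with p[i]+r[k−i]=r[k] of pieces[k−i].
pieces[7] = 2
pieces[8] = 1
pieces[9] = 2
pieces[10] = 3

3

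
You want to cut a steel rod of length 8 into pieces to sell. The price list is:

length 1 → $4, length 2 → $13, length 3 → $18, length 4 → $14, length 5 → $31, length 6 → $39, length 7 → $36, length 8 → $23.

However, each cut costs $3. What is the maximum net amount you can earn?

49

Consider every possible first cut. v[k] is the best of p[i]+v[k−i] over all sellable i≤k, charging 3 whenever i<k.
v[1] = 4
v[2] = max(4+4-3, 13+0) = 13
v[3] = max(4+13-3, 13+4-3, 18+0) = 18
v[4] = max(4+18-3, 13+13-3, 18+4-3, 14+0) = 23
v[5] = max(4+23-3, 13+18-3, 18+13-3, 14+4-3, 31+0) = 31
v[6] = max(4+31-3, 13+23-3, 18+18-3, 14+13-3, 31+4-3, 39+0) = 39
v[7] = max(4+39-3, 13+31-3, 18+23-3, …, 39+4-3, 36+0) = 41
v[8] = max(4+41-3, 13+39-3, 18+31-3, …, 36+4-3, 23+0) = 49
One optimal plan: pieces 6 + 2 (1 cut) → $52 − $3 = $49.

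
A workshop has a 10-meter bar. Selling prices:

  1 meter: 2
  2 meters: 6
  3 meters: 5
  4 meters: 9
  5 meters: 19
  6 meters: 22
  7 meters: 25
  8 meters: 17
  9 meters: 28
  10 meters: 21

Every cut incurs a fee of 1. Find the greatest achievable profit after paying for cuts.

37

Let net[k] be the best obtainable value from length k. For each k, try every first piece i and keep the best of price[i] + net[k−i] minus the 1 cut fee when i<k.
net[1] = 2
net[2] = max(2+2-1, 6+0) = 6
net[3] = max(2+6-1, 6+2-1, 5+0) = 7
net[4] = max(2+7-1, 6+6-1, 5+2-1, 9+0) = 11
net[5] = max(2+11-1, 6+7-1, 5+6-1, 9+2-1, 19+0) = 19
net[6] = max(2+19-1, 6+11-1, 5+7-1, 9+6-1, 19+2-1, 22+0) = 22
net[7] = max(2+22-1, 6+19-1, 5+11-1, …, 22+2-1, 25+0) = 25
net[8] = max(2+25-1, 6+22-1, 5+19-1, …, 25+2-1, 17+0) = 27
net[9] = max(2+27-1, 6+25-1, 5+22-1, …, 17+2-1, 28+0) = 30
net[10] = max(2+30-1, 6+27-1, 5+25-1, …, 28+2-1, 21+0) = 37
One optimal plan: pieces 5 + 5 (1 cut) → 38 − 1 = 37.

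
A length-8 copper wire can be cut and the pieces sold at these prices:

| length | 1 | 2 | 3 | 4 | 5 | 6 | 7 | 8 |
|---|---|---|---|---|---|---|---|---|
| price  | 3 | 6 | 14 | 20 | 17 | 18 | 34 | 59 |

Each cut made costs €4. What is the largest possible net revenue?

59

Let v[k] be the best obtainable value from length k. For each k, try every first piece i and keep the best of price[i] + v[k−i] minus the 4 cut fee when i<k.
v[1] = 3
v[2] = 6
v[3] = 14
v[4] = 20
v[5] = 19  (first piece 1, then v[4]=20)
v[6] = 24  (first piece 3, then v[3]=14)
v[7] = 34
v[8] = 59
Best is to make no cuts and sell whole for €59.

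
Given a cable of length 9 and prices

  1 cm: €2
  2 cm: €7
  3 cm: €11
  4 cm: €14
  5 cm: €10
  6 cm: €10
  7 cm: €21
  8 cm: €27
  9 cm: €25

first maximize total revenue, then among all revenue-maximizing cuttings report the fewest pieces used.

3

Consider every possible first cut. r[k] is the best of p[i]+r[k−i] over all sellable i≤k.
r[1] = 2
r[2] = max(2+2, 7+0) = 7
r[3] = max(2+7, 7+2, 11+0) = 11
r[4] = max(2+11, 7+7, 11+2, 14+0) = 14
r[5] = max(2+14, 7+11, 11+7, 14+2, 10+0) = 18
r[6] = max(2+18, 7+14, 11+11, 14+7, 10+2, 10+0) = 22
r[7] = max(2+22, 7+18, 11+14, …, 10+2, 21+0) = 25
r[8] = max(2+25, 7+22, 11+18, …, 21+2, 27+0) = 29
r[9] = max(2+29, 7+25, 11+22, …, 27+2, 25+0) = 33
Maximum revenue is €33.
Now minimize piece count subject to staying optimal: for each k, pieces[k] = 1 + min over i with p[i]+r[k−i]=r[k] of pieces[k−i].
pieces[6] = 2
pieces[7] = 2
pieces[8] = 3
pieces[9] = 3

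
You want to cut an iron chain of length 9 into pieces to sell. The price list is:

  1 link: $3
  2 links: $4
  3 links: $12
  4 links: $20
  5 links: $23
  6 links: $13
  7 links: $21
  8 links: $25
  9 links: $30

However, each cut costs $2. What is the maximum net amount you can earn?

Let v[k] be the best obtainable value from length k. For each k, try every first piece i and keep the best of price[i] + v[k−i] minus the 2 cut fee when i<k.
v[1] = 3
v[2] = max(3+3-2, 4+0) = 4
v[3] = max(3+4-2, 4+3-2, 12+0) = 12
v[4] = max(3+12-2, 4+4-2, 12+3-2, 20+0) = 20
v[5] = max(3+20-2, 4+12-2, 12+4-2, 20+3-2, 23+0) = 23
v[6] = max(3+23-2, 4+20-2, 12+12-2, 20+4-2, 23+3-2, 13+0) = 24
v[7] = max(3+24-2, 4+23-2, 12+20-2, …, 13+3-2, 21+0) = 30
v[8] = max(3+30-2, 4+24-2, 12+23-2, …, 21+3-2, 25+0) = 38
v[9] = max(3+38-2, 4+30-2, 12+24-2, …, 25+3-2, 30+0) = 41
One optimal plan: pieces 5 + 4 (1 cut) → $43 − $2 = $41.

41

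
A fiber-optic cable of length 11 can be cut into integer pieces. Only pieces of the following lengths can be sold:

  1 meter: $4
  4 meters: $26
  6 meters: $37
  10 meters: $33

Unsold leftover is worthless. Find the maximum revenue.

Consider every possible first cut. best[k] is the best of p[i]+best[k−i] over all sellable i≤k.
best[1] = 4
best[2] = 8  (first piece 1, then best[1]=4)
best[3] = 12  (first piece 1, then best[2]=8)
best[4] = max(4+12, 26+0) = 26
best[5] = max(4+26, 26+4) = 30
best[6] = max(4+30, 26+8, 37+0) = 37
best[7] = max(4+37, 26+12, 37+4) = 41
best[8] = max(4+41, 26+26, 37+8) = 52
best[9] = max(4+52, 26+30, 37+12) = 56
best[10] = max(4+56, 26+37, 37+26, 33+0) = 63
best[11] = max(4+63, 26+41, 37+30, 33+4) = 67
One optimal cutting: 6 + 4 + 1 → $67.

67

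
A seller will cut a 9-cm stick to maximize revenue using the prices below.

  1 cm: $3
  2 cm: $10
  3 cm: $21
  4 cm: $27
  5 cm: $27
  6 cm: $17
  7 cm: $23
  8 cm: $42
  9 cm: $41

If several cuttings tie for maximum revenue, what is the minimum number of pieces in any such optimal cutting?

3

Let r[k] be the best obtainable value from length k. For each k, try every first piece i and keep the best of price[i] + r[k−i].
r[1] = 3
r[2] = 10
r[3] = 21
r[4] = 27
r[5] = 31  (first piece 2, then r[3]=21)
r[6] = 42  (first piece 3, then r[3]=21)
r[7] = 48  (first piece 3, then r[4]=27)
r[8] = 54  (first piece 4, then r[4]=27)
r[9] = 63  (first piece 3, then r[6]=42)
Maximum revenue is $63.
Now minimize piece count subject to staying optimal: for each k, pieces[k] = 1 + min over i with p[i]+r[k−i]=r[k] of pieces[k−i].
pieces[6] = 2
pieces[7] = 2
pieces[8] = 2
pieces[9] = 3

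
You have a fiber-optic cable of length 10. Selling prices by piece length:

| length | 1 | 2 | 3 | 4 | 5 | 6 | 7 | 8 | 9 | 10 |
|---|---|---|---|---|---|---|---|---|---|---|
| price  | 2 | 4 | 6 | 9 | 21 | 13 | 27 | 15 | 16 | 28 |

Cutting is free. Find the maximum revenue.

Consider every possible first cut. r[k] is the best of p[i]+r[k−i] over all sellable i≤k.
r[1] = 2
r[2] = 4  (first piece 1, then r[1]=2)
r[3] = 6  (first piece 1, then r[2]=4)
r[4] = 9
r[5] = 21
r[6] = 23  (first piece 1, then r[5]=21)
r[7] = 27
r[8] = 29  (first piece 1, then r[7]=27)
r[9] = 31  (first piece 1, then r[8]=29)
r[10] = 42  (first piece 5, then r[5]=21)
One optimal cutting: 5 + 5 → $21 + $21 = $42.

42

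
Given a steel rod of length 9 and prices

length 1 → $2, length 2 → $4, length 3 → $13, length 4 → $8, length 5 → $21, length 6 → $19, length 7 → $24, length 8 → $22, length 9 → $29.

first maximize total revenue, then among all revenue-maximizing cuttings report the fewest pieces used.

3

Build r[k] bottom-up: r[k] = max over allowed piece i of (p[i] + r[k−i]).
r[1] = 2
r[2] = max(2+2, 4+0) = 4
r[3] = max(2+4, 4+2, 13+0) = 13
r[4] = max(2+13, 4+4, 13+2, 8+0) = 15
r[5] = max(2+15, 4+13, 13+4, 8+2, 21+0) = 21
r[6] = max(2+21, 4+15, 13+13, 8+4, 21+2, 19+0) = 26
r[7] = max(2+26, 4+21, 13+15, …, 19+2, 24+0) = 28
r[8] = max(2+28, 4+26, 13+21, …, 24+2, 22+0) = 34
r[9] = max(2+34, 4+28, 13+26, …, 22+2, 29+0) = 39
Maximum revenue is $39.
Now minimize piece count subject to staying optimal: for each k, pieces[k] = 1 + min over i with p[i]+r[k−i]=r[k] of pieces[k−i].
pieces[6] = 2
pieces[7] = 3
pieces[8] = 2
pieces[9] = 3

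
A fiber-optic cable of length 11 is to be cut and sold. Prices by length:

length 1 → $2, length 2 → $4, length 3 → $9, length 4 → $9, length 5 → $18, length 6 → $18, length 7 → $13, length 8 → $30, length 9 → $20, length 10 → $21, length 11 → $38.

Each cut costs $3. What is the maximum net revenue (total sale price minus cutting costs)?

Consider every possible first cut. v[k] is the best of p[i]+v[k−i] over all sellable i≤k, charging 3 whenever i<k.
v[1] = 2
v[2] = 4
v[3] = 9
v[4] = 9
v[5] = 18
v[6] = 18
v[7] = 19  (first piece 2, then v[5]=18)
v[8] = 30
v[9] = 29  (first piece 1, then v[8]=30)
v[10] = 33  (first piece 5, then v[5]=18)
v[11] = 38
Best is to make no cuts and sell whole for $38.

38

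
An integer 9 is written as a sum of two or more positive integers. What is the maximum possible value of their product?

27

Let f[k] be the best product for length k (with at least one cut). For each first piece i, the rest contributes max(k−i, f[k−i]).
f[2] = 1×max(1,0) = 1×1 = 1
f[3] = 1×max(2,1) = 1×2 = 2
f[4] = 2×max(2,1) = 2×2 = 4
f[5] = 2×max(3,2) = 2×3 = 6
f[6] = 3×max(3,2) = 3×3 = 9
f[7] = 2×max(5,6) = 2×6 = 12
f[8] = 2×max(6,9) = 2×9 = 18
f[9] = 3×max(6,9) = 3×9 = 27
One optimal split: 3 + 3 + 3; product 3×3×3 = 27.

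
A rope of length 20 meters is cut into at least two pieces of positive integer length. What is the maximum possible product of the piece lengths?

1458

Define f[k] = max over 1≤i<k of i · max(k−i, f[k−i]); the inner max lets the remainder stay uncut if that's better.
f[2] = 1·max(1,0) = 1·1 = 1
f[3] = max(1·2, 2·1) = 2
f[4] = max(1·3, 2·2, 3·1) = 4
f[5] = max(1·4, 2·3, 3·2, 4·1) = 6
f[6] = max(1·6, 2·4, 3·3, 4·2, 5·1) = 9
f[7] = max(1·9, 2·6, 3·4, 4·3, 5·2, 6·1) = 12
f[8] = max(1·12, 2·9, 3·6, …, 6·2, 7·1) = 18
f[9] = max(1·18, 2·12, 3·9, …, 7·2, 8·1) = 27
f[10] = max(1·27, 2·18, 3·12, …, 8·2, 9·1) = 36
f[11] = max(1·36, 2·27, 3·18, …, 9·2, 10·1) = 54
f[12] = max(1·54, 2·36, 3·27, …, 10·2, 11·1) = 81
f[13] = max(1·81, 2·54, 3·36, …, 11·2, 12·1) = 108
f[14] = max(1·108, 2·81, 3·54, …, 12·2, 13·1) = 162
f[15] = max(1·162, 2·108, 3·81, …, 13·2, 14·1) = 243
f[16] = max(1·243, 2·162, 3·108, …, 14·2, 15·1) = 324
f[17] = max(1·324, 2·243, 3·162, …, 15·2, 16·1) = 486
f[18] = max(1·486, 2·324, 3·243, …, 16·2, 17·1) = 729
f[19] = max(1·729, 2·486, 3·324, …, 17·2, 18·1) = 972
f[20] = max(1·972, 2·729, 3·486, …, 18·2, 19·1) = 1458
One optimal split: 3 + 3 + 3 + 3 + 3 + 3 + 2; product 3·3·3·3·3·3·2 = 1458.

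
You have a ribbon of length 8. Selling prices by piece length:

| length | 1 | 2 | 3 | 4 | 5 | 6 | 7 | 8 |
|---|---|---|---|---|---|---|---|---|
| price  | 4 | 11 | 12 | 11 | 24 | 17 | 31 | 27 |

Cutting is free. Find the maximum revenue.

Let v[k] be the best obtainable value from length k. For each k, try every first piece i and keep the best of price[i] + v[k−i].
v[1] = 4
v[2] = max(4+4, 11+0) = 11
v[3] = max(4+11, 11+4, 12+0) = 15
v[4] = max(4+15, 11+11, 12+4, 11+0) = 22
v[5] = max(4+22, 11+15, 12+11, 11+4, 24+0) = 26
v[6] = max(4+26, 11+22, 12+15, 11+11, 24+4, 17+0) = 33
v[7] = max(4+33, 11+26, 12+22, …, 17+4, 31+0) = 37
v[8] = max(4+37, 11+33, 12+26, …, 31+4, 27+0) = 44
One optimal cutting: 2 + 2 + 2 + 2 → ¢11 + ¢11 + ¢11 + ¢11 = ¢44.

44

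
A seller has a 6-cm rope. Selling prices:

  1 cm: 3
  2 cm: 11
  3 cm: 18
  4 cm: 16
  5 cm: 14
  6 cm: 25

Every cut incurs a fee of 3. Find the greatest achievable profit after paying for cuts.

Consider every possible first cut. r[k] is the best of p[i]+r[k−i] over all sellable i≤k, charging 3 whenever i<k.
r[1] = 3
r[2] = max(3+3-3, 11+0) = 11
r[3] = max(3+11-3, 11+3-3, 18+0) = 18
r[4] = max(3+18-3, 11+11-3, 18+3-3, 16+0) = 19
r[5] = max(3+19-3, 11+18-3, 18+11-3, 16+3-3, 14+0) = 26
r[6] = max(3+26-3, 11+19-3, 18+18-3, 16+11-3, 14+3-3, 25+0) = 33
One optimal plan: pieces 3 + 3 (1 cut) → 36 − 3 = 33.

33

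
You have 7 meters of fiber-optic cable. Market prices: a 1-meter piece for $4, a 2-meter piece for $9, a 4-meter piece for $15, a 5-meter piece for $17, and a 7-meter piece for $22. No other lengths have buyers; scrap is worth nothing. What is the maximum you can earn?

31

Consider every possible first cut. best[k] is the best of p[i]+best[k−i] over all sellable i≤k.
best[1] = 4
best[2] = max(4+4, 9+0) = 9
best[3] = max(4+9, 9+4) = 13
best[4] = max(4+13, 9+9, 15+0) = 18
best[5] = max(4+18, 9+13, 15+4, 17+0) = 22
best[6] = max(4+22, 9+18, 15+9, 17+4) = 27
best[7] = max(4+27, 9+22, 15+13, 17+9, 22+0) = 31
One optimal cutting: 2 + 2 + 2 + 1 → $31.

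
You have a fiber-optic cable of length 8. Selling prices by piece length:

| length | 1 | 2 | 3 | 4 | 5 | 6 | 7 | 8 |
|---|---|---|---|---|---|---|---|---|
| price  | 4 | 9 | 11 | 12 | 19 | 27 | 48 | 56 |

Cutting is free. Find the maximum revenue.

Let r[k] be the best obtainable value from length k. For each k, try every first piece i and keep the best of price[i] + r[k−i].
r[1] = 4
r[2] = max(4+4, 9+0) = 9
r[3] = max(4+9, 9+4, 11+0) = 13
r[4] = max(4+13, 9+9, 11+4, 12+0) = 18
r[5] = max(4+18, 9+13, 11+9, 12+4, 19+0) = 22
r[6] = max(4+22, 9+18, 11+13, 12+9, 19+4, 27+0) = 27
r[7] = max(4+27, 9+22, 11+18, …, 27+4, 48+0) = 48
r[8] = max(4+48, 9+27, 11+22, …, 48+4, 56+0) = 56
Best is to sell the whole 8-meter piece uncut for $56.

56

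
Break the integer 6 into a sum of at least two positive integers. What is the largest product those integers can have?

Let m[k] be the best product for length k (with at least one cut). For each first piece i, the rest contributes max(k−i, m[k−i]).
m[2] = 1*max(1,0) = 1*1 = 1
m[3] = 1*max(2,1) = 1*2 = 2
m[4] = 2*max(2,1) = 2*2 = 4
m[5] = 2*max(3,2) = 2*3 = 6
m[6] = 3*max(3,2) = 3*3 = 9
One optimal split: 3 + 3; product 3*3 = 9.

9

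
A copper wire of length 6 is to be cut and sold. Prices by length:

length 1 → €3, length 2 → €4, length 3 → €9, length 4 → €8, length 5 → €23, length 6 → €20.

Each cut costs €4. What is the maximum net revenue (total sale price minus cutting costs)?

Let v[k] be the best obtainable value from length k. For each k, try every first piece i and keep the best of price[i] + v[k−i] minus the 4 cut fee when i<k.
v[1] = 3
v[2] = 4
v[3] = 9
v[4] = 8  (first piece 1, then v[3]=9)
v[5] = 23
v[6] = 22  (first piece 1, then v[5]=23)
One optimal plan: pieces 5 + 1 (1 cut) → €26 − €4 = €22.

22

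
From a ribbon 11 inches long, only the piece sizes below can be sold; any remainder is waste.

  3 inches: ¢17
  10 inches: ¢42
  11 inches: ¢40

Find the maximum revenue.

Consider every possible first cut. best[k] is the best of p[i]+best[k−i] over all sellable i≤k.
best[1] = 0
best[2] = 0
best[3] = 17
best[4] = 17
best[5] = 17
best[6] = 34  (first piece 3, then best[3]=17)
best[7] = 34
best[8] = 34
best[9] = 51  (first piece 3, then best[6]=34)
best[10] = 51
best[11] = 51
One optimal cutting: pieces 3 + 3 + 3 with 2 inches of scrap → ¢51.

51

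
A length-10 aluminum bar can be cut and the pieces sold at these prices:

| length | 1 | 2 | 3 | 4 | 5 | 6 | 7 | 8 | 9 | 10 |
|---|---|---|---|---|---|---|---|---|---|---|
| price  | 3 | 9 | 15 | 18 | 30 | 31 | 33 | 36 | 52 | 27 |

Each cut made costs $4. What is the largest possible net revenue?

56

Consider every possible first cut. v[k] is the best of p[i]+v[k−i] over all sellable i≤k, charging 4 whenever i<k.
v[1] = 3
v[2] = max(3+3-4, 9+0) = 9
v[3] = max(3+9-4, 9+3-4, 15+0) = 15
v[4] = max(3+15-4, 9+9-4, 15+3-4, 18+0) = 18
v[5] = max(3+18-4, 9+15-4, 15+9-4, 18+3-4, 30+0) = 30
v[6] = max(3+30-4, 9+18-4, 15+15-4, 18+9-4, 30+3-4, 31+0) = 31
v[7] = max(3+31-4, 9+30-4, 15+18-4, …, 31+3-4, 33+0) = 35
v[8] = max(3+35-4, 9+31-4, 15+30-4, …, 33+3-4, 36+0) = 41
v[9] = max(3+41-4, 9+35-4, 15+31-4, …, 36+3-4, 52+0) = 52
v[10] = max(3+52-4, 9+41-4, 15+35-4, …, 52+3-4, 27+0) = 56
One optimal plan: pieces 5 + 5 (1 cut) → $60 − $4 = $56.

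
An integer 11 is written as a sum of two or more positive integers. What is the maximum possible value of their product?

Fill f[k] for k=2..11: at each k try every first piece i and multiply by the better of (k−i) uncut or f[k−i].
Small cases: f[2]=1, f[3]=2, f[4]=4, f[5]=6.
f[6] = max(1×6, 2×4, 3×3, 4×2, 5×1) = 9
f[7] = max(1×9, 2×6, 3×4, 4×3, 5×2, 6×1) = 12
f[8] = max(1×12, 2×9, 3×6, …, 6×2, 7×1) = 18
f[9] = max(1×18, 2×12, 3×9, …, 7×2, 8×1) = 27
f[10] = max(1×27, 2×18, 3×12, …, 8×2, 9×1) = 36
f[11] = max(1×36, 2×27, 3×18, …, 9×2, 10×1) = 54
One optimal split: 3 + 3 + 3 + 2; product 3×3×3×2 = 54.

54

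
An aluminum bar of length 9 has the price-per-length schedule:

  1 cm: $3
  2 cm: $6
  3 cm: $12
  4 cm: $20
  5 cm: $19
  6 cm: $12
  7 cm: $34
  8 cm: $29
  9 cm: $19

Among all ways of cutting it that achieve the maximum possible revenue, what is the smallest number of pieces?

Build r[k] bottom-up: r[k] = max over allowed piece i of (p[i] + r[k−i]).
r[1] = 3
r[2] = max(3+3, 6+0) = 6
r[3] = max(3+6, 6+3, 12+0) = 12
r[4] = max(3+12, 6+6, 12+3, 20+0) = 20
r[5] = max(3+20, 6+12, 12+6, 20+3, 19+0) = 23
r[6] = max(3+23, 6+20, 12+12, 20+6, 19+3, 12+0) = 26
r[7] = max(3+26, 6+23, 12+20, …, 12+3, 34+0) = 34
r[8] = max(3+34, 6+26, 12+23, …, 34+3, 29+0) = 40
r[9] = max(3+40, 6+34, 12+26, …, 29+3, 19+0) = 43
Maximum revenue is $43.
Now minimize piece count subject to staying optimal: for each k, pieces[k] = 1 + min over i with p[i]+r[k−i]=r[k] of pieces[k−i].
pieces[6] = 2
pieces[7] = 1
pieces[8] = 2
pieces[9] = 3

3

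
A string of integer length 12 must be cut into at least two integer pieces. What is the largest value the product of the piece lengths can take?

81

Let prod[k] be the best product for length k (with at least one cut). For each first piece i, the rest contributes max(k−i, prod[k−i]).
prod[2] = 1×max(1,0) = 1×1 = 1
prod[3] = max(1×2, 2×1) = 2
prod[4] = max(1×3, 2×2, 3×1) = 4
prod[5] = max(1×4, 2×3, 3×2, 4×1) = 6
prod[6] = max(1×6, 2×4, 3×3, 4×2, 5×1) = 9
prod[7] = max(1×9, 2×6, 3×4, 4×3, 5×2, 6×1) = 12
prod[8] = max(1×12, 2×9, 3×6, …, 6×2, 7×1) = 18
prod[9] = max(1×18, 2×12, 3×9, …, 7×2, 8×1) = 27
prod[10] = max(1×27, 2×18, 3×12, …, 8×2, 9×1) = 36
prod[11] = max(1×36, 2×27, 3×18, …, 9×2, 10×1) = 54
prod[12] = max(1×54, 2×36, 3×27, …, 10×2, 11×1) = 81
One optimal split: 3 + 3 + 3 + 3; product 3×3×3×3 = 81.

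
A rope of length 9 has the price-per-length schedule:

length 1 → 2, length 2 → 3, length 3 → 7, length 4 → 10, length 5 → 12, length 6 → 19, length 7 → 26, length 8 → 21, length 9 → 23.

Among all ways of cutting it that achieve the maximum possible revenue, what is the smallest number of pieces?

Build r[k] bottom-up: r[k] = max over allowed piece i of (p[i] + r[k−i]).
r[1] = 2
r[2] = max(2+2, 3+0) = 4
r[3] = max(2+4, 3+2, 7+0) = 7
r[4] = max(2+7, 3+4, 7+2, 10+0) = 10
r[5] = max(2+10, 3+7, 7+4, 10+2, 12+0) = 12
r[6] = max(2+12, 3+10, 7+7, 10+4, 12+2, 19+0) = 19
r[7] = max(2+19, 3+12, 7+10, …, 19+2, 26+0) = 26
r[8] = max(2+26, 3+19, 7+12, …, 26+2, 21+0) = 28
r[9] = max(2+28, 3+26, 7+19, …, 21+2, 23+0) = 30
Maximum revenue is 30.
Now minimize piece count subject to staying optimal: for each k, pieces[k] = 1 + min over i with p[i]+r[k−i]=r[k] of pieces[k−i].
pieces[6] = 1
pieces[7] = 1
pieces[8] = 2
pieces[9] = 3

3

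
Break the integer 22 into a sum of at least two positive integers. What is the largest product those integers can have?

2916

Let f[k] be the best product for length k (with at least one cut). For each first piece i, the rest contributes max(k−i, f[k−i]).
f[2] = 1*max(1,0) = 1*1 = 1
f[3] = 1*max(2,1) = 1*2 = 2
f[4] = 2*max(2,1) = 2*2 = 4
f[5] = 2*max(3,2) = 2*3 = 6
f[6] = 3*max(3,2) = 3*3 = 9
f[7] = 2*max(5,6) = 2*6 = 12
f[8] = 2*max(6,9) = 2*9 = 18
f[9] = 3*max(6,9) = 3*9 = 27
f[10] = 2*max(8,18) = 2*18 = 36
f[11] = 2*max(9,27) = 2*27 = 54
f[12] = 3*max(9,27) = 3*27 = 81
f[13] = 2*max(11,54) = 2*54 = 108
f[14] = 2*max(12,81) = 2*81 = 162
f[15] = 3*max(12,81) = 3*81 = 243
f[16] = 2*max(14,162) = 2*162 = 324
f[17] = 2*max(15,243) = 2*243 = 486
f[18] = 3*max(15,243) = 3*243 = 729
f[19] = 2*max(17,486) = 2*486 = 972
f[20] = 2*max(18,729) = 2*729 = 1458
f[21] = 3*max(18,729) = 3*729 = 2187
f[22] = 2*max(20,1458) = 2*1458 = 2916
One optimal split: 3 + 3 + 3 + 3 + 3 + 3 + 2 + 2; product 3*3*3*3*3*3*2*2 = 2916.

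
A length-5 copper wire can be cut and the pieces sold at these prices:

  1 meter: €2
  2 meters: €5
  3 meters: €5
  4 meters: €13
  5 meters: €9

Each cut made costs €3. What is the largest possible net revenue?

12

Build v[k] bottom-up: v[k] = max over allowed piece i of (p[i] + v[k−i]) − 3 per cut.
v[1] = 2
v[2] = max(2+2-3, 5+0) = 5
v[3] = max(2+5-3, 5+2-3, 5+0) = 5
v[4] = max(2+5-3, 5+5-3, 5+2-3, 13+0) = 13
v[5] = max(2+13-3, 5+5-3, 5+5-3, 13+2-3, 9+0) = 12
One optimal plan: pieces 4 + 1 (1 cut) → €15 − €3 = €12.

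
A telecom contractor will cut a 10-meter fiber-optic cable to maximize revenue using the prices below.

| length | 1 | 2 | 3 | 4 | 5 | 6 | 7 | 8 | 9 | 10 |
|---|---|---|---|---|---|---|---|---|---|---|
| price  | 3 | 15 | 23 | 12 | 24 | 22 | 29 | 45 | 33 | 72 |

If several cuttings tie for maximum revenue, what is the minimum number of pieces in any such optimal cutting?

Let r[k] be the best obtainable value from length k. For each k, try every first piece i and keep the best of price[i] + r[k−i].
r[1] = 3
r[2] = max(3+3, 15+0) = 15
r[3] = max(3+15, 15+3, 23+0) = 23
r[4] = max(3+23, 15+15, 23+3, 12+0) = 30
r[5] = max(3+30, 15+23, 23+15, 12+3, 24+0) = 38
r[6] = max(3+38, 15+30, 23+23, 12+15, 24+3, 22+0) = 46
r[7] = max(3+46, 15+38, 23+30, …, 22+3, 29+0) = 53
r[8] = max(3+53, 15+46, 23+38, …, 29+3, 45+0) = 61
r[9] = max(3+61, 15+53, 23+46, …, 45+3, 33+0) = 69
r[10] = max(3+69, 15+61, 23+53, …, 33+3, 72+0) = 76
Maximum revenue is $76.
Now minimize piece count subject to staying optimal: for each k, pieces[k] = 1 + min over i with p[i]+r[k−i]=r[k] of pieces[k−i].
pieces[7] = 3
pieces[8] = 3
pieces[9] = 3
pieces[10] = 4

4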